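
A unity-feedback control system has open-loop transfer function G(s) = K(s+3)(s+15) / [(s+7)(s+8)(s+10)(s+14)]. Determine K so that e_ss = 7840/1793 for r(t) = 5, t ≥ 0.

System type = 0 (no poles at s=0).
K_p = lim_{s→0} G(s) = K·3·15 / (7·8·10·14) = (9/1568)·K.
e_ss = 5/(1 + K_p) = 7840/1793 ⇒ 1 + (9/1568)·K = 1793/1568 ⇒ K = 25.

25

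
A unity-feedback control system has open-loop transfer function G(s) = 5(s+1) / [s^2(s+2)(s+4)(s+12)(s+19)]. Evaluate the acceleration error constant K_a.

5/1824

Two free integrators in G(s): this is a type 2 system.
K_a = lim_{s→0} s^2·G(s) = 5·1 / (2·4·12·19) = 5/1824.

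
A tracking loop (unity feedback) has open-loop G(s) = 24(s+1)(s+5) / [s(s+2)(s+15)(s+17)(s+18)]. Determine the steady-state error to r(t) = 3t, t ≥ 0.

229.5

The open loop has one pole at the origin → type 1 system.
K_v = lim_{s→0} s·G(s) = 24·1·5 / (2·15·17·18) = 2/153.
e_ss = 3/K_v = 3/(2/153) = 229.5.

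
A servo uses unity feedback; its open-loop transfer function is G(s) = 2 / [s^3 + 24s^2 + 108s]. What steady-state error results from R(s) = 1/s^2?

The denominator has no term below 108s — 1 pole at s=0, type 1.
K_v = lim_{s→0} s·G(s) = 2 / 108 = 1/54.
e_ss = 1/K_v = 1/(1/54) = 54.

54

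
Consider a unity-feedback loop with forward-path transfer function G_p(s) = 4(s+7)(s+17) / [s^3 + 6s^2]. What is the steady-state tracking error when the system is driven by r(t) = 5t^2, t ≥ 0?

The denominator has no term below 6s^2 — 2 poles at s=0, type 2.
K_a = lim_{s→0} s^2·G_p(s) = 4·7·17 / 6 = 238/3.
r(t) = 5t^2 gives R(s) = 10/s^3.
e_ss = 10/K_a = 10/(238/3) = 15/119.

15/119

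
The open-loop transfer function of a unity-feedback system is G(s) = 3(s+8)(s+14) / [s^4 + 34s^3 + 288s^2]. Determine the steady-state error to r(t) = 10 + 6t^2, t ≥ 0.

The denominator has no term below 288s^2 — 2 poles at s=0, type 2. Treating each term separately:
  • 10: tracked with zero error.
  • 6t^2: e_ss = 12/K_a with K_a=7/6 → 72/7.
Total e_ss = 72/7.

72/7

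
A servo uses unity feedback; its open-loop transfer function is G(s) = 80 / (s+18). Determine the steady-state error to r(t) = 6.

54/49

No free integrators in G(s): this is a type 0 system.
K_p = lim_{s→0} G(s) = 80 / (18) = 40/9.
e_ss = 6/(1 + K_p) = 6/(49/9) = 54/49.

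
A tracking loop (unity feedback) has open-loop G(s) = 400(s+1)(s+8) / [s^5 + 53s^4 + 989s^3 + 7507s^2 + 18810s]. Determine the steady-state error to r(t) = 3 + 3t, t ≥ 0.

5643/320

The denominator has no term below 18810s — 1 pole at s=0, type 1. By superposition:
  • 3: tracked with zero error.
  • 3t: e_ss = 3/K_v with K_v=320/1881 → 5643/320.
Total e_ss = 5643/320.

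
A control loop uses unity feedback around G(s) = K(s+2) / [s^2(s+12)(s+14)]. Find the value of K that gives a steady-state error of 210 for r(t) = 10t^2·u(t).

8

Two free integrators in G(s): this is a type 2 system.
K_a = lim_{s→0} s^2·G(s) = K·2 / (12·14) = (1/84)·K.
e_ss = 20/K_a = 210 ⇒ K_a = 2/21 ⇒ K = (2/21)/(1/84) = 8.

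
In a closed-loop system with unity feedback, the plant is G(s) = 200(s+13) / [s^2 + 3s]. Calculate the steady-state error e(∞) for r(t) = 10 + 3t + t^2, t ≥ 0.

Factoring s from the denominator leaves a polynomial with constant term 3, so the system is type 1. Treating each term separately:
  • 10: tracked with zero error.
  • 3t: e_ss = 3/K_v with K_v=2600/3 → 9/2600.
  • t^2: a type-1 system cannot track it, e_ss → ∞.
The unbounded component dominates.

infinity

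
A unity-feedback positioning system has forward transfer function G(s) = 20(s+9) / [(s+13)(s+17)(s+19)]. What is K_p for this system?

The open loop has no poles at the origin → type 0 system.
K_p = lim_{s→0} G(s) = 20·9 / (13·17·19) = 180/4199.

180/4199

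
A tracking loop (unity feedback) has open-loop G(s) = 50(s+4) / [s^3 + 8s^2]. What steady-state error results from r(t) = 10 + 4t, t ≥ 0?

0

Lowest-order denominator term is 8s^2, so the open loop has 2 poles at the origin → type 2 system. Treating each term separately:
  • 10: tracked with zero error.
  • 4t: tracked with zero error.
Total e_ss = 0.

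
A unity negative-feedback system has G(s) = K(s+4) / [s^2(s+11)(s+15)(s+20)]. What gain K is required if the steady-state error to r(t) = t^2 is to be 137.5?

12

The open loop has two poles at the origin → type 2 system.
K_a = lim_{s→0} s^2·G(s) = K·4 / (11·15·20) = (1/825)·K.
e_ss = 2/K_a = 137.5 ⇒ K_a = 4/275 ⇒ K = (4/275)/(1/825) = 12.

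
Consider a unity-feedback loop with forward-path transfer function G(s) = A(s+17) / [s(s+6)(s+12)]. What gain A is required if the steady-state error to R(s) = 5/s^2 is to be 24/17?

One free integrator in G(s): this is a type 1 system.
K_v = lim_{s→0} s·G(s) = A·17 / (6·12) = (17/72)·A.
e_ss = 5/K_v = 24/17 ⇒ K_v = 85/24 ⇒ A = (85/24)/(17/72) = 15.

15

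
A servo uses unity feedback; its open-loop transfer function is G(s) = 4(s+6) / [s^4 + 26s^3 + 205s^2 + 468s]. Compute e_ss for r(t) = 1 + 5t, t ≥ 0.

The denominator has no term below 468s — 1 pole at s=0, type 1. Treating each term separately:
  • 1: tracked with zero error.
  • 5t: e_ss = 5/K_v with K_v=2/39 → 97.5.
Total e_ss = 97.5.

97.5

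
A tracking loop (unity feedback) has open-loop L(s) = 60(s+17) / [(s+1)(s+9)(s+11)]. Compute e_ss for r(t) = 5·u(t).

No free integrators in L(s): this is a type 0 system.
K_p = lim_{s→0} L(s) = 60·17 / (1·9·11) = 340/33.
e_ss = 5/(1 + K_p) = 5/(373/33) = 165/373.

165/373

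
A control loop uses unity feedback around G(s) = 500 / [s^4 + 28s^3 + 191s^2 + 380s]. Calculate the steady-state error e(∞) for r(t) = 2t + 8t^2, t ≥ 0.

infinity

The denominator has no term below 380s — 1 pole at s=0, type 1. Treating each term separately:
  • 2t: e_ss = 2/K_v with K_v=25/19 → 1.52.
  • 8t^2: a type-1 system cannot track it, e_ss → ∞.
The unbounded component dominates.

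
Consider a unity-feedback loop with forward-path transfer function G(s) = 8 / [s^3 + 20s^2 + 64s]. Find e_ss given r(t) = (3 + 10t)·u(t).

The denominator has no term below 64s — 1 pole at s=0, type 1. Taking each input component in turn:
  • 3: tracked with zero error.
  • 10t: e_ss = 10/K_v with K_v=0.125 → 80.
Total e_ss = 80.

80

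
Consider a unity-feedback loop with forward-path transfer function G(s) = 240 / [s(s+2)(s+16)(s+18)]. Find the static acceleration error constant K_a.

G(s) has one factor of s in the denominator, so the system is type 1.
K_a = lim_{s→0} s^2·G(s) = 0 (the extra factor of s kills the finite limit).

0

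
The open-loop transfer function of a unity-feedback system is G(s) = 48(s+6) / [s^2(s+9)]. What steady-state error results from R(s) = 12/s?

G(s) has two factors of s in the denominator, so the system is type 2.
A type-2 system has K_p = ∞, so it tracks a step input with zero steady-state error.

0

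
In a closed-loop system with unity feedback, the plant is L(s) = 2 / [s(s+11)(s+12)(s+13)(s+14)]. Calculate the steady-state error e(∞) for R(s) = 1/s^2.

12012

L(s) has one factor of s in the denominator, so the system is type 1.
K_v = lim_{s→0} s·L(s) = 2 / (11·12·13·14) = 1/12012.
e_ss = 1/K_v = 1/(1/12012) = 12012.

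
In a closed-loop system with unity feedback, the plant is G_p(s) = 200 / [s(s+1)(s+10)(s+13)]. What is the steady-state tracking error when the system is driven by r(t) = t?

0.65

G_p(s) has one factor of s in the denominator, so the system is type 1.
K_v = lim_{s→0} s·G_p(s) = 200 / (1·10·13) = 20/13.
e_ss = 1/K_v = 1/(20/13) = 0.65.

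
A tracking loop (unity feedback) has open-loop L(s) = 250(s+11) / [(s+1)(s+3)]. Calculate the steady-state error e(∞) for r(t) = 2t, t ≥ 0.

infinity

No free integrators in L(s): this is a type 0 system.
For a type-0 system K_v = 0, so e_ss to a ramp input is unbounded.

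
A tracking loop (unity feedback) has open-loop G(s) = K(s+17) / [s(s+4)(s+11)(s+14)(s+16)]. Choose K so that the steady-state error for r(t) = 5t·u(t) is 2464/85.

One free integrator in G(s): this is a type 1 system.
K_v = lim_{s→0} s·G(s) = K·17 / (4·11·14·16) = (17/9856)·K.
e_ss = 5/K_v = 2464/85 ⇒ K_v = 425/2464 ⇒ K = (425/2464)/(17/9856) = 100.

100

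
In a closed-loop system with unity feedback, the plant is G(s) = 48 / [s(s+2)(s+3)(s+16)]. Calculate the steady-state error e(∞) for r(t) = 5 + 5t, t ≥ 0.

10

G(s) has one factor of s in the denominator, so the system is type 1. Treating each term separately:
  • 5: tracked with zero error.
  • 5t: e_ss = 5/K_v with K_v=0.5 → 10.
Total e_ss = 10.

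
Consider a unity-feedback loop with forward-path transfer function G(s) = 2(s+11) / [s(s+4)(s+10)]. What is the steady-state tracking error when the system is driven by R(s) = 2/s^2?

40/11

One free integrator in G(s): this is a type 1 system.
K_v = lim_{s→0} s·G(s) = 2·11 / (4·10) = 0.55.
e_ss = 2/K_v = 2/0.55 = 40/11.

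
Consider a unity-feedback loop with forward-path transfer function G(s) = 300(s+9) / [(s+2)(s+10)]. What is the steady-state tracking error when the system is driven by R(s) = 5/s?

5/136

No free integrators in G(s): this is a type 0 system.
K_p = lim_{s→0} G(s) = 300·9 / (2·10) = 135.
e_ss = 5/(1 + K_p) = 5/136.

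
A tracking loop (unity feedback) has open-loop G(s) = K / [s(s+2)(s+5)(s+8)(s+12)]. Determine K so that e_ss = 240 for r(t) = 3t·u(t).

G(s) has one factor of s in the denominator, so the system is type 1.
K_v = lim_{s→0} s·G(s) = K / (2·5·8·12) = (1/960)·K.
e_ss = 3/K_v = 240 ⇒ K_v = 0.0125 ⇒ K = 0.0125/(1/960) = 12.

12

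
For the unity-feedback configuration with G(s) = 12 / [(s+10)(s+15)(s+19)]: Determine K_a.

No free integrators in G(s): this is a type 0 system.
K_a = lim_{s→0} s^2·G(s) = 0 (the extra factor of s kills the finite limit).

0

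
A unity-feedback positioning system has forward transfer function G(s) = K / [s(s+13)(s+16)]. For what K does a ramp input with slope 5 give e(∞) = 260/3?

12

The open loop has one pole at the origin → type 1 system.
K_v = lim_{s→0} s·G(s) = K / (13·16) = (1/208)·K.
e_ss = 5/K_v = 260/3 ⇒ K_v = 3/52 ⇒ K = (3/52)/(1/208) = 12.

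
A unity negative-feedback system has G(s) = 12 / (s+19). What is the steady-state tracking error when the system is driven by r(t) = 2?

System type = 0 (no poles at s=0).
K_p = lim_{s→0} G(s) = 12 / (19) = 12/19.
e_ss = 2/(1 + K_p) = 2/(31/19) = 38/31.

38/31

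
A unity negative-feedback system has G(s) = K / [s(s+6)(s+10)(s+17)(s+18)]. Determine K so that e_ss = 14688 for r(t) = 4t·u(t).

5

System type = 1 (one pole at s=0).
K_v = lim_{s→0} s·G(s) = K / (6·10·17·18) = (1/18360)·K.
e_ss = 4/K_v = 14688 ⇒ K_v = 1/3672 ⇒ K = (1/3672)/(1/18360) = 5.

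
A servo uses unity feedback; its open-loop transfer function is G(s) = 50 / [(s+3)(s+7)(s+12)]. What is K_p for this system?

25/126

System type = 0 (no poles at s=0).
K_p = lim_{s→0} G(s) = 50 / (3·7·12) = 25/126.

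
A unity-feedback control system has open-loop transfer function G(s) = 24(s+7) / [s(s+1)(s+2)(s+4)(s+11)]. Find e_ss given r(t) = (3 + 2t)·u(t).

22/21

One free integrator in G(s): this is a type 1 system. By superposition:
  • 3: tracked with zero error.
  • 2t: e_ss = 2/K_v with K_v=21/11 → 22/21.
Total e_ss = 22/21.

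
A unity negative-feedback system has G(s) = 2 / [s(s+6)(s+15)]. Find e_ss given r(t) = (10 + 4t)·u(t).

The open loop has one pole at the origin → type 1 system. Treating each term separately:
  • 10: tracked with zero error.
  • 4t: e_ss = 4/K_v with K_v=1/45 → 180.
Total e_ss = 180.

180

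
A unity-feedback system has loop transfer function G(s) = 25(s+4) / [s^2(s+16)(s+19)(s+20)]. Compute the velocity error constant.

infinity

K_v = lim_{s→0} s·G(s); with 2 poles at the origin the limit diverges, so K_v = ∞.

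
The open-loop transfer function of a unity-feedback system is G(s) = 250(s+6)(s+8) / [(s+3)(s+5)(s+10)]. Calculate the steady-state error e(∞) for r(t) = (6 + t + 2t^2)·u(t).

G(s) has no factors of s in the denominator, so the system is type 0. Taking each input component in turn:
  • 6: e_ss = 6/(1+K_p) with K_p=80 → 2/27.
  • t: a type-0 system cannot track it, e_ss → ∞.
  • 2t^2: a type-0 system cannot track it, e_ss → ∞.
The unbounded component dominates.

infinity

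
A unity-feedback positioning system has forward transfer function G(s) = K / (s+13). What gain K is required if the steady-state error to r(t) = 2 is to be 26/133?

System type = 0 (no poles at s=0).
K_p = lim_{s→0} G(s) = K / (13) = (1/13)·K.
e_ss = 2/(1 + K_p) = 26/133 ⇒ 1 + (1/13)·K = 133/13 ⇒ K = 120.

120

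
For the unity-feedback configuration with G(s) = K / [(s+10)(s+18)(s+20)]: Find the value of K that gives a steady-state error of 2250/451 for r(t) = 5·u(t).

8

The open loop has no poles at the origin → type 0 system.
K_p = lim_{s→0} G(s) = K / (10·18·20) = (1/3600)·K.
e_ss = 5/(1 + K_p) = 2250/451 ⇒ 1 + (1/3600)·K = 451/450 ⇒ K = 8.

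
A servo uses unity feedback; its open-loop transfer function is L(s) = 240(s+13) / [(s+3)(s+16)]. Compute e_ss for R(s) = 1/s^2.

The open loop has no poles at the origin → type 0 system.
For a type-0 system K_v = 0, so e_ss to a ramp input is unbounded.

infinity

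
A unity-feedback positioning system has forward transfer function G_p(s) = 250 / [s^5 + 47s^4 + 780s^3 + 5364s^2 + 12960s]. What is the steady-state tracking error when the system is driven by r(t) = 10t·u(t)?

Factoring s from the denominator leaves a polynomial with constant term 12960, so the system is type 1.
K_v = lim_{s→0} s·G_p(s) = 250 / 12960 = 25/1296.
e_ss = 10/K_v = 10/(25/1296) = 518.4.

518.4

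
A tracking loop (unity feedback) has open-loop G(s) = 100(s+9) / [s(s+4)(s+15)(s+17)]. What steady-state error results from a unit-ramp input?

System type = 1 (one pole at s=0).
K_v = lim_{s→0} s·G(s) = 100·9 / (4·15·17) = 15/17.
e_ss = 1/K_v = 1/(15/17) = 17/15.

17/15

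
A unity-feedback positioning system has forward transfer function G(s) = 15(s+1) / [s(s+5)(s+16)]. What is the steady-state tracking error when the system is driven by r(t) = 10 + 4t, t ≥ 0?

64/3

The open loop has one pole at the origin → type 1 system. Taking each input component in turn:
  • 10: tracked with zero error.
  • 4t: e_ss = 4/K_v with K_v=0.1875 → 64/3.
Total e_ss = 64/3.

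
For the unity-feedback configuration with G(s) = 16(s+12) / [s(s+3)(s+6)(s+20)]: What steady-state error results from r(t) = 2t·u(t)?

3.75

G(s) has one factor of s in the denominator, so the system is type 1.
K_v = lim_{s→0} s·G(s) = 16·12 / (3·6·20) = 8/15.
e_ss = 2/K_v = 2/(8/15) = 3.75.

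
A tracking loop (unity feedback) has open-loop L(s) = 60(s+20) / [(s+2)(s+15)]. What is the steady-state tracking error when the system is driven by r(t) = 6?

System type = 0 (no poles at s=0).
K_p = lim_{s→0} L(s) = 60·20 / (2·15) = 40.
e_ss = 6/(1 + K_p) = 6/41.

6/41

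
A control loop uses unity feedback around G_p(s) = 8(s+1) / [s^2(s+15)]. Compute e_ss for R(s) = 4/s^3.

G_p(s) has two factors of s in the denominator, so the system is type 2.
K_a = lim_{s→0} s^2·G_p(s) = 8·1 / (15) = 8/15.
r(t) = 2t^2 gives R(s) = 4/s^3.
e_ss = 4/K_a = 4/(8/15) = 7.5.

7.5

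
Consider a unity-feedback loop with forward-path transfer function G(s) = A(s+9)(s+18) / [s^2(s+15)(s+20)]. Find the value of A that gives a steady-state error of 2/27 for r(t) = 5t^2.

250

System type = 2 (two poles at s=0).
K_a = lim_{s→0} s^2·G(s) = A·9·18 / (15·20) = 0.54·A.
e_ss = 10/K_a = 2/27 ⇒ K_a = 135 ⇒ A = 135/0.54 = 250.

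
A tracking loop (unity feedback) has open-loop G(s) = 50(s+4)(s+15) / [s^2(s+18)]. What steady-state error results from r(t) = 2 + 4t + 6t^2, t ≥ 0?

0.072

The open loop has two poles at the origin → type 2 system. Taking each input component in turn:
  • 2: tracked with zero error.
  • 4t: tracked with zero error.
  • 6t^2: e_ss = 12/K_a with K_a=500/3 → 0.072.
Total e_ss = 0.072.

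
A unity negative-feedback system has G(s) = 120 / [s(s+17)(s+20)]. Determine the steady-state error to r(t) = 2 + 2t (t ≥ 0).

17/3

The open loop has one pole at the origin → type 1 system. Taking each input component in turn:
  • 2: tracked with zero error.
  • 2t: e_ss = 2/K_v with K_v=6/17 → 17/3.
Total e_ss = 17/3.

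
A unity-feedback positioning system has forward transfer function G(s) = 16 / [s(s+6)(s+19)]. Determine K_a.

0

The open loop has one pole at the origin → type 1 system.
K_a = lim_{s→0} s^2·G(s) = 0 (the extra factor of s kills the finite limit).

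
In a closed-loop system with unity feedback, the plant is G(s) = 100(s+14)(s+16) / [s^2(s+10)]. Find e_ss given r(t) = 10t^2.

1/112

G(s) has two factors of s in the denominator, so the system is type 2.
K_a = lim_{s→0} s^2·G(s) = 100·14·16 / (10) = 2240.
r(t) = 10t^2 gives R(s) = 20/s^3.
e_ss = 20/K_a = 20/2240 = 1/112.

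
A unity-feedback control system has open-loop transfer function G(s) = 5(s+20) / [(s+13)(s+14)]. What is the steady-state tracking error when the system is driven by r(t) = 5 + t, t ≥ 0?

infinity

The open loop has no poles at the origin → type 0 system. Treating each term separately:
  • 5: e_ss = 5/(1+K_p) with K_p=50/91 → 455/141.
  • t: a type-0 system cannot track it, e_ss → ∞.
The unbounded component dominates.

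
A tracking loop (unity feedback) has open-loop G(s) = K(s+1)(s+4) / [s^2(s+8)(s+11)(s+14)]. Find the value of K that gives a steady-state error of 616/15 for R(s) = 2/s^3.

System type = 2 (two poles at s=0).
K_a = lim_{s→0} s^2·G(s) = K·1·4 / (8·11·14) = (1/308)·K.
e_ss = 2/K_a = 616/15 ⇒ K_a = 15/308 ⇒ K = (15/308)/(1/308) = 15.

15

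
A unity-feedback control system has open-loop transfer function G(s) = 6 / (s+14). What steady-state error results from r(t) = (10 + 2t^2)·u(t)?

System type = 0 (no poles at s=0). Treating each term separately:
  • 10: e_ss = 10/(1+K_p) with K_p=3/7 → 7.
  • 2t^2: a type-0 system cannot track it, e_ss → ∞.
The unbounded component dominates.

infinity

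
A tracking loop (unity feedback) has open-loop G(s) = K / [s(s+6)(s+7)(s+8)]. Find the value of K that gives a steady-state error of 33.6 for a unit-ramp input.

10

System type = 1 (one pole at s=0).
K_v = lim_{s→0} s·G(s) = K / (6·7·8) = (1/336)·K.
e_ss = 1/K_v = 33.6 ⇒ K_v = 5/168 ⇒ K = (5/168)/(1/336) = 10.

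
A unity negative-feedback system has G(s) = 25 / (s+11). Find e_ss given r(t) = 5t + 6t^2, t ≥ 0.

infinity

No free integrators in G(s): this is a type 0 system. By superposition:
  • 5t: a type-0 system cannot track it, e_ss → ∞.
  • 6t^2: a type-0 system cannot track it, e_ss → ∞.
The unbounded component dominates.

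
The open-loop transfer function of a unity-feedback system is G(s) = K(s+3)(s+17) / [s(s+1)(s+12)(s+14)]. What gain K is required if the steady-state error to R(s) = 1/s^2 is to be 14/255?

G(s) has one factor of s in the denominator, so the system is type 1.
K_v = lim_{s→0} s·G(s) = K·3·17 / (1·12·14) = (17/56)·K.
e_ss = 1/K_v = 14/255 ⇒ K_v = 255/14 ⇒ K = (255/14)/(17/56) = 60.

60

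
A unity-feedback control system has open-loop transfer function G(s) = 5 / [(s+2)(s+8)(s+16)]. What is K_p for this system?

5/256

No free integrators in G(s): this is a type 0 system.
K_p = lim_{s→0} G(s) = 5 / (2·8·16) = 5/256.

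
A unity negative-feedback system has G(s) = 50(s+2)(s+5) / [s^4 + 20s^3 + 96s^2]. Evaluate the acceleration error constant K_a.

125/24

The denominator has no term below 96s^2 — 2 poles at s=0, type 2.
K_a = lim_{s→0} s^2·G(s) = 50·2·5 / 96 = 125/24.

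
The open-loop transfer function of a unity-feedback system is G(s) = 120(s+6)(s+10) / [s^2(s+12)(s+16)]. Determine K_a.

37.5

The open loop has two poles at the origin → type 2 system.
K_a = lim_{s→0} s^2·G(s) = 120·6·10 / (12·16) = 37.5.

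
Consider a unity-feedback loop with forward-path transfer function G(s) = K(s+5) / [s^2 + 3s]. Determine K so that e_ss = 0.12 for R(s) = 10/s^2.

Lowest-order denominator term is 3s, so the open loop has 1 pole at the origin → type 1 system.
K_v = lim_{s→0} s·G(s) = K·5 / 3 = (5/3)·K.
e_ss = 10/K_v = 0.12 ⇒ K_v = 250/3 ⇒ K = (250/3)/(5/3) = 50.

50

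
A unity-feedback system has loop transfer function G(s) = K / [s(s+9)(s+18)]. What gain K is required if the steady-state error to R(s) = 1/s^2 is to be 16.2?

G(s) has one factor of s in the denominator, so the system is type 1.
K_v = lim_{s→0} s·G(s) = K / (9·18) = (1/162)·K.
e_ss = 1/K_v = 16.2 ⇒ K_v = 5/81 ⇒ K = (5/81)/(1/162) = 10.

10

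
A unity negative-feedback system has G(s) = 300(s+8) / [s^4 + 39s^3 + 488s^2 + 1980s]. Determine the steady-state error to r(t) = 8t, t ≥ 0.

6.6

The denominator has no term below 1980s — 1 pole at s=0, type 1.
K_v = lim_{s→0} s·G(s) = 300·8 / 1980 = 40/33.
e_ss = 8/K_v = 8/(40/33) = 6.6.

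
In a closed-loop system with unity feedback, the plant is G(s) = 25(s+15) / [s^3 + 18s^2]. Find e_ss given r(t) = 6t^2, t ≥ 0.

0.576

Factoring s^2 from the denominator leaves a polynomial with constant term 18, so the system is type 2.
K_a = lim_{s→0} s^2·G(s) = 25·15 / 18 = 125/6.
r(t) = 6t^2 gives R(s) = 12/s^3.
e_ss = 12/K_a = 12/(125/6) = 0.576.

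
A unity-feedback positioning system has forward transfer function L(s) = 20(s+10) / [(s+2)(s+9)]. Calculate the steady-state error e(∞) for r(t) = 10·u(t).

90/109

No free integrators in L(s): this is a type 0 system.
K_p = lim_{s→0} L(s) = 20·10 / (2·9) = 100/9.
e_ss = 10/(1 + K_p) = 10/(109/9) = 90/109.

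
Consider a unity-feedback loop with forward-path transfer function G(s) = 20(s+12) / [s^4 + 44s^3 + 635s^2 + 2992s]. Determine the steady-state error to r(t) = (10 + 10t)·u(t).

374/3

The denominator has no term below 2992s — 1 pole at s=0, type 1. Taking each input component in turn:
  • 10: tracked with zero error.
  • 10t: e_ss = 10/K_v with K_v=15/187 → 374/3.
Total e_ss = 374/3.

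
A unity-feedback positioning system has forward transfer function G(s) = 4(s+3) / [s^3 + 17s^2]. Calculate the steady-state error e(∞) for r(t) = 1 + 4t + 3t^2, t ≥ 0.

8.5

Lowest-order denominator term is 17s^2, so the open loop has 2 poles at the origin → type 2 system. Treating each term separately:
  • 1: tracked with zero error.
  • 4t: tracked with zero error.
  • 3t^2: e_ss = 6/K_a with K_a=12/17 → 8.5.
Total e_ss = 8.5.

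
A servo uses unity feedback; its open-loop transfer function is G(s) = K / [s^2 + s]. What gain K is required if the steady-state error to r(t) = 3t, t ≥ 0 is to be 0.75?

The denominator has no term below s — 1 pole at s=0, type 1.
K_v = lim_{s→0} s·G(s) = K / 1 = 1·K.
e_ss = 3/K_v = 0.75 ⇒ K_v = 4 ⇒ K = 4/1 = 4.

4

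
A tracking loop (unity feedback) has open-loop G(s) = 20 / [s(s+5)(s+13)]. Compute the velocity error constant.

One free integrator in G(s): this is a type 1 system.
K_v = lim_{s→0} s·G(s) = 20 / (5·13) = 4/13.

4/13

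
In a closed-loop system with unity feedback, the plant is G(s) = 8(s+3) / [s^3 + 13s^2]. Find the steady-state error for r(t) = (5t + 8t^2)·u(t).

26/3

Lowest-order denominator term is 13s^2, so the open loop has 2 poles at the origin → type 2 system. Taking each input component in turn:
  • 5t: tracked with zero error.
  • 8t^2: e_ss = 16/K_a with K_a=24/13 → 26/3.
Total e_ss = 26/3.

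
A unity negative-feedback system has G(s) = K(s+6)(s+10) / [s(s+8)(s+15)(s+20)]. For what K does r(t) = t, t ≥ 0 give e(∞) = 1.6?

The open loop has one pole at the origin → type 1 system.
K_v = lim_{s→0} s·G(s) = K·6·10 / (8·15·20) = 0.025·K.
e_ss = 1/K_v = 1.6 ⇒ K_v = 0.625 ⇒ K = 0.625/0.025 = 25.

25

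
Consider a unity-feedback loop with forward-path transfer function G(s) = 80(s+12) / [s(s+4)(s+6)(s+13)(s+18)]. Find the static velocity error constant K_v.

System type = 1 (one pole at s=0).
K_v = lim_{s→0} s·G(s) = 80·12 / (4·6·13·18) = 20/117.

20/117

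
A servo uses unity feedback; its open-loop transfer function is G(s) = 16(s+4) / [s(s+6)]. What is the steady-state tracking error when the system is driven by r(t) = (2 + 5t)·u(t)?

15/32

The open loop has one pole at the origin → type 1 system. Taking each input component in turn:
  • 2: tracked with zero error.
  • 5t: e_ss = 5/K_v with K_v=32/3 → 15/32.
Total e_ss = 15/32.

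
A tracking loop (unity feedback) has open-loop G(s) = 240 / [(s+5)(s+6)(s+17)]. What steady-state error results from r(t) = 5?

3.4

The open loop has no poles at the origin → type 0 system.
K_p = lim_{s→0} G(s) = 240 / (5·6·17) = 8/17.
e_ss = 5/(1 + K_p) = 5/(25/17) = 3.4.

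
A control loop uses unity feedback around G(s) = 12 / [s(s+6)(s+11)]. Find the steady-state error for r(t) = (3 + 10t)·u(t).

55

The open loop has one pole at the origin → type 1 system. By superposition:
  • 3: tracked with zero error.
  • 10t: e_ss = 10/K_v with K_v=2/11 → 55.
Total e_ss = 55.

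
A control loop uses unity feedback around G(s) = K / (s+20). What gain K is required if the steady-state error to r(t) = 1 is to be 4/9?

System type = 0 (no poles at s=0).
K_p = lim_{s→0} G(s) = K / (20) = 0.05·K.
e_ss = 1/(1 + K_p) = 4/9 ⇒ 1 + 0.05·K = 2.25 ⇒ K = 25.

25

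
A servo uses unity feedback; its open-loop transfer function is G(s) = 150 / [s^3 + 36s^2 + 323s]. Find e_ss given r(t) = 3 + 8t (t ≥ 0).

Lowest-order denominator term is 323s, so the open loop has 1 pole at the origin → type 1 system. Treating each term separately:
  • 3: tracked with zero error.
  • 8t: e_ss = 8/K_v with K_v=150/323 → 1292/75.
Total e_ss = 1292/75.

1292/75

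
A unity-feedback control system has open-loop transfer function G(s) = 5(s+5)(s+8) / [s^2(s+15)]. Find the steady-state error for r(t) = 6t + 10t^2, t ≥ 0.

The open loop has two poles at the origin → type 2 system. Treating each term separately:
  • 6t: tracked with zero error.
  • 10t^2: e_ss = 20/K_a with K_a=40/3 → 1.5.
Total e_ss = 1.5.

1.5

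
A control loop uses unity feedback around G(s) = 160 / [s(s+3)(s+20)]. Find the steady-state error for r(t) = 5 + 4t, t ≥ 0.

1.5

The open loop has one pole at the origin → type 1 system. Taking each input component in turn:
  • 5: tracked with zero error.
  • 4t: e_ss = 4/K_v with K_v=8/3 → 1.5.
Total e_ss = 1.5.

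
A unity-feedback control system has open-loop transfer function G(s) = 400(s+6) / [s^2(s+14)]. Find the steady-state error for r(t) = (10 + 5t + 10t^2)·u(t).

System type = 2 (two poles at s=0). Taking each input component in turn:
  • 10: tracked with zero error.
  • 5t: tracked with zero error.
  • 10t^2: e_ss = 20/K_a with K_a=1200/7 → 7/60.
Total e_ss = 7/60.

7/60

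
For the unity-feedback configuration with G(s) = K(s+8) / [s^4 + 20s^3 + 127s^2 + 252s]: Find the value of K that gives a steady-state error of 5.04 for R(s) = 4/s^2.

Lowest-order denominator term is 252s, so the open loop has 1 pole at the origin → type 1 system.
K_v = lim_{s→0} s·G(s) = K·8 / 252 = (2/63)·K.
e_ss = 4/K_v = 5.04 ⇒ K_v = 50/63 ⇒ K = (50/63)/(2/63) = 25.

25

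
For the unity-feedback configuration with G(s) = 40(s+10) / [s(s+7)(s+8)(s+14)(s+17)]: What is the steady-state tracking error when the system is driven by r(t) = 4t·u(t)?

133.28

The open loop has one pole at the origin → type 1 system.
K_v = lim_{s→0} s·G(s) = 40·10 / (7·8·14·17) = 25/833.
e_ss = 4/K_v = 4/(25/833) = 133.28.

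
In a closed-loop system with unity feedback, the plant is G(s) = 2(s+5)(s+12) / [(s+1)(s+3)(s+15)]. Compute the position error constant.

No free integrators in G(s): this is a type 0 system.
K_p = lim_{s→0} G(s) = 2·5·12 / (1·3·15) = 8/3.

8/3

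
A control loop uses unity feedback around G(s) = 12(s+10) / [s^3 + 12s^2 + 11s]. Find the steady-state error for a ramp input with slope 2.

Lowest-order denominator term is 11s, so the open loop has 1 pole at the origin → type 1 system.
K_v = lim_{s→0} s·G(s) = 12·10 / 11 = 120/11.
e_ss = 2/K_v = 2/(120/11) = 11/60.

11/60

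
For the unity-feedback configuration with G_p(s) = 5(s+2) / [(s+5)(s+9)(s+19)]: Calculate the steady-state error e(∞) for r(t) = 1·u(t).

G_p(s) has no factors of s in the denominator, so the system is type 0.
K_p = lim_{s→0} G_p(s) = 5·2 / (5·9·19) = 2/171.
e_ss = 1/(1 + K_p) = 1/(173/171) = 171/173.

171/173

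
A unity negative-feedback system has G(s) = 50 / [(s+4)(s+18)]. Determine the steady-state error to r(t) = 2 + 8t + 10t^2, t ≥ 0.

infinity

No free integrators in G(s): this is a type 0 system. Treating each term separately:
  • 2: e_ss = 2/(1+K_p) with K_p=25/36 → 72/61.
  • 8t: a type-0 system cannot track it, e_ss → ∞.
  • 10t^2: a type-0 system cannot track it, e_ss → ∞.
The unbounded component dominates.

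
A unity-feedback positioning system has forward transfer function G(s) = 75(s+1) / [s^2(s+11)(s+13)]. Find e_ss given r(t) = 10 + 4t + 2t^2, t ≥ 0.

System type = 2 (two poles at s=0). Treating each term separately:
  • 10: tracked with zero error.
  • 4t: tracked with zero error.
  • 2t^2: e_ss = 4/K_a with K_a=75/143 → 572/75.
Total e_ss = 572/75.

572/75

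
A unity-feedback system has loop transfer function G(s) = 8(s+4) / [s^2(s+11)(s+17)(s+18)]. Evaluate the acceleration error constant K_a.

16/1683

G(s) has two factors of s in the denominator, so the system is type 2.
K_a = lim_{s→0} s^2·G(s) = 8·4 / (11·17·18) = 16/1683.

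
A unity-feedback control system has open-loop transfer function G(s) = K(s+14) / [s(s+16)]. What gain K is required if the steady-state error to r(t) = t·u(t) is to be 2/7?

4

One free integrator in G(s): this is a type 1 system.
K_v = lim_{s→0} s·G(s) = K·14 / (16) = 0.875·K.
e_ss = 1/K_v = 2/7 ⇒ K_v = 3.5 ⇒ K = 3.5/0.875 = 4.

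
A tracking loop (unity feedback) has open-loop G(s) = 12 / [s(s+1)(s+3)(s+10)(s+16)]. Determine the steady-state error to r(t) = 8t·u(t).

320

G(s) has one factor of s in the denominator, so the system is type 1.
K_v = lim_{s→0} s·G(s) = 12 / (1·3·10·16) = 0.025.
e_ss = 8/K_v = 8/0.025 = 320.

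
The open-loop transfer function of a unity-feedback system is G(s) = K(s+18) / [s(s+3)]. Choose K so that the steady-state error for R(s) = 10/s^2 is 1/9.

The open loop has one pole at the origin → type 1 system.
K_v = lim_{s→0} s·G(s) = K·18 / (3) = 6·K.
e_ss = 10/K_v = 1/9 ⇒ K_v = 90 ⇒ K = 90/6 = 15.

15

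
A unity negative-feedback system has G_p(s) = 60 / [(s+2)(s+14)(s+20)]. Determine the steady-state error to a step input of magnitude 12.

336/31

G_p(s) has no factors of s in the denominator, so the system is type 0.
K_p = lim_{s→0} G_p(s) = 60 / (2·14·20) = 3/28.
e_ss = 12/(1 + K_p) = 12/(31/28) = 336/31.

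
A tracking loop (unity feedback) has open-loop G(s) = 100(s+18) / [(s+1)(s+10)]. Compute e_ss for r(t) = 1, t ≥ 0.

1/181

No free integrators in G(s): this is a type 0 system.
K_p = lim_{s→0} G(s) = 100·18 / (1·10) = 180.
e_ss = 1/(1 + K_p) = 1/181.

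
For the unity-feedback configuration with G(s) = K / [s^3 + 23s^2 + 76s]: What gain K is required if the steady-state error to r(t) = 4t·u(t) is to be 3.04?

100

Factoring s from the denominator leaves a polynomial with constant term 76, so the system is type 1.
K_v = lim_{s→0} s·G(s) = K / 76 = (1/76)·K.
e_ss = 4/K_v = 3.04 ⇒ K_v = 25/19 ⇒ K = (25/19)/(1/76) = 100.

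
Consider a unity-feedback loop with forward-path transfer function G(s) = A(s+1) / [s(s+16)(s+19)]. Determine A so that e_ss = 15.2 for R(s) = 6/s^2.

120

System type = 1 (one pole at s=0).
K_v = lim_{s→0} s·G(s) = A·1 / (16·19) = (1/304)·A.
e_ss = 6/K_v = 15.2 ⇒ K_v = 15/38 ⇒ A = (15/38)/(1/304) = 120.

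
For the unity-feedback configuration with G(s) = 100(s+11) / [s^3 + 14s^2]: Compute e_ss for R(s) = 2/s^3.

7/275

Factoring s^2 from the denominator leaves a polynomial with constant term 14, so the system is type 2.
K_a = lim_{s→0} s^2·G(s) = 100·11 / 14 = 550/7.
r(t) = t^2 gives R(s) = 2/s^3.
e_ss = 2/K_a = 2/(550/7) = 7/275.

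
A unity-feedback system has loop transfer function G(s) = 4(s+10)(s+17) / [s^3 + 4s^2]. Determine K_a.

Factoring s^2 from the denominator leaves a polynomial with constant term 4, so the system is type 2.
K_a = lim_{s→0} s^2·G(s) = 4·10·17 / 4 = 170.

170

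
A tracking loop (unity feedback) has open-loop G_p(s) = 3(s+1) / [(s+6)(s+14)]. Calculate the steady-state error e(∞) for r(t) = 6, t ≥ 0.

The open loop has no poles at the origin → type 0 system.
K_p = lim_{s→0} G_p(s) = 3·1 / (6·14) = 1/28.
e_ss = 6/(1 + K_p) = 6/(29/28) = 168/29.

168/29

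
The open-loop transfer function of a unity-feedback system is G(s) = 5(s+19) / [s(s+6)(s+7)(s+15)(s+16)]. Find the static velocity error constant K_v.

19/2016

The open loop has one pole at the origin → type 1 system.
K_v = lim_{s→0} s·G(s) = 5·19 / (6·7·15·16) = 19/2016.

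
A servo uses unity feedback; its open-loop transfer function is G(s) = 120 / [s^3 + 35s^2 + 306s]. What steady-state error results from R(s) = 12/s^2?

30.6

The denominator has no term below 306s — 1 pole at s=0, type 1.
K_v = lim_{s→0} s·G(s) = 120 / 306 = 20/51.
e_ss = 12/K_v = 12/(20/51) = 30.6.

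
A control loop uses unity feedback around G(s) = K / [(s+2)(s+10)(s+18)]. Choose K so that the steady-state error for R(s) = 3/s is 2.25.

The open loop has no poles at the origin → type 0 system.
K_p = lim_{s→0} G(s) = K / (2·10·18) = (1/360)·K.
e_ss = 3/(1 + K_p) = 2.25 ⇒ 1 + (1/360)·K = 4/3 ⇒ K = 120.

120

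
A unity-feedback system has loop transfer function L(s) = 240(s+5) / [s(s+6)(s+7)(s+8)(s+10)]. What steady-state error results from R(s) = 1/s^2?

L(s) has one factor of s in the denominator, so the system is type 1.
K_v = lim_{s→0} s·L(s) = 240·5 / (6·7·8·10) = 5/14.
e_ss = 1/K_v = 1/(5/14) = 2.8.

2.8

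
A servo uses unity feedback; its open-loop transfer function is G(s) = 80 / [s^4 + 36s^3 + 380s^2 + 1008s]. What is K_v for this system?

Factoring s from the denominator leaves a polynomial with constant term 1008, so the system is type 1.
K_v = lim_{s→0} s·G(s) = 80 / 1008 = 5/63.

5/63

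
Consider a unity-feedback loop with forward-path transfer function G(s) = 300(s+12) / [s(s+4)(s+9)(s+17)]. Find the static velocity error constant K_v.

The open loop has one pole at the origin → type 1 system.
K_v = lim_{s→0} s·G(s) = 300·12 / (4·9·17) = 100/17.

100/17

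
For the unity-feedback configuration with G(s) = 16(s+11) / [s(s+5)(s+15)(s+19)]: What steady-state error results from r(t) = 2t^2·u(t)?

infinity

System type = 1 (one pole at s=0).
For a type-1 system K_a = 0, so e_ss to a parabolic input is unbounded.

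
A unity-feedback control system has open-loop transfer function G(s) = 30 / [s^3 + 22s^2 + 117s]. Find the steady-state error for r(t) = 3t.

11.7

Factoring s from the denominator leaves a polynomial with constant term 117, so the system is type 1.
K_v = lim_{s→0} s·G(s) = 30 / 117 = 10/39.
e_ss = 3/K_v = 3/(10/39) = 11.7.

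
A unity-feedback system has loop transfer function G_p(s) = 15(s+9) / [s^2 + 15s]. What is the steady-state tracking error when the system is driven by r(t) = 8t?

Lowest-order denominator term is 15s, so the open loop has 1 pole at the origin → type 1 system.
K_v = lim_{s→0} s·G_p(s) = 15·9 / 15 = 9.
e_ss = 8/K_v = 8/9.

8/9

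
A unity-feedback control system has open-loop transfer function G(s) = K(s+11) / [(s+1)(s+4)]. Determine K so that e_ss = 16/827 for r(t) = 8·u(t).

150

System type = 0 (no poles at s=0).
K_p = lim_{s→0} G(s) = K·11 / (1·4) = 2.75·K.
e_ss = 8/(1 + K_p) = 16/827 ⇒ 1 + 2.75·K = 413.5 ⇒ K = 150.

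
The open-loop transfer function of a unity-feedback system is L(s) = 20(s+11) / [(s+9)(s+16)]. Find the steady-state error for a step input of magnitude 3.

No free integrators in L(s): this is a type 0 system.
K_p = lim_{s→0} L(s) = 20·11 / (9·16) = 55/36.
e_ss = 3/(1 + K_p) = 3/(91/36) = 108/91.

108/91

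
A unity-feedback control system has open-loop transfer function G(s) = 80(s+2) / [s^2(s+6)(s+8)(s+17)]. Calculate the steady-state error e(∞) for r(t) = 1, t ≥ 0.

0

G(s) has two factors of s in the denominator, so the system is type 2.
K_p = ∞ for a type-2 system; e_ss to a step is zero.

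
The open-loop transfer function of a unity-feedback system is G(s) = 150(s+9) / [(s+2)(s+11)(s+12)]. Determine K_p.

225/44

The open loop has no poles at the origin → type 0 system.
K_p = lim_{s→0} G(s) = 150·9 / (2·11·12) = 225/44.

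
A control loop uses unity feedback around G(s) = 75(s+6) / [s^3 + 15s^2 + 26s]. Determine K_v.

225/13

The denominator has no term below 26s — 1 pole at s=0, type 1.
K_v = lim_{s→0} s·G(s) = 75·6 / 26 = 225/13.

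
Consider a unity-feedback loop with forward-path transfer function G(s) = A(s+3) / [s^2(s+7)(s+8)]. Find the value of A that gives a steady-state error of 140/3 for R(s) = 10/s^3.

4

The open loop has two poles at the origin → type 2 system.
K_a = lim_{s→0} s^2·G(s) = A·3 / (7·8) = (3/56)·A.
e_ss = 10/K_a = 140/3 ⇒ K_a = 3/14 ⇒ A = (3/14)/(3/56) = 4.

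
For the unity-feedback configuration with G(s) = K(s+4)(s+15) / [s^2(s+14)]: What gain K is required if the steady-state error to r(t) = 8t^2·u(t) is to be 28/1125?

150

G(s) has two factors of s in the denominator, so the system is type 2.
K_a = lim_{s→0} s^2·G(s) = K·4·15 / (14) = (30/7)·K.
e_ss = 16/K_a = 28/1125 ⇒ K_a = 4500/7 ⇒ K = (4500/7)/(30/7) = 150.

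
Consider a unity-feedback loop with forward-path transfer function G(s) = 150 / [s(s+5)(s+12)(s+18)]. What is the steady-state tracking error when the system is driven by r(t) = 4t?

28.8

One free integrator in G(s): this is a type 1 system.
K_v = lim_{s→0} s·G(s) = 150 / (5·12·18) = 5/36.
e_ss = 4/K_v = 4/(5/36) = 28.8.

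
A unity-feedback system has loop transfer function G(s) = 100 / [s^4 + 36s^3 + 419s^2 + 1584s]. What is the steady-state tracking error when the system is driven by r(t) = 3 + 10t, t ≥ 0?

Lowest-order denominator term is 1584s, so the open loop has 1 pole at the origin → type 1 system. Treating each term separately:
  • 3: tracked with zero error.
  • 10t: e_ss = 10/K_v with K_v=25/396 → 158.4.
Total e_ss = 158.4.

158.4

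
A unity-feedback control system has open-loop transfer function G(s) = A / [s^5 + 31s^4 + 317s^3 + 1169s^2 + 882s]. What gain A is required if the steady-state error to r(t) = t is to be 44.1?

The denominator has no term below 882s — 1 pole at s=0, type 1.
K_v = lim_{s→0} s·G(s) = A / 882 = (1/882)·A.
e_ss = 1/K_v = 44.1 ⇒ K_v = 10/441 ⇒ A = (10/441)/(1/882) = 20.

20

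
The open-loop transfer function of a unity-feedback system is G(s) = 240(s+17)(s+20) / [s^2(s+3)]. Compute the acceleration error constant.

27200

System type = 2 (two poles at s=0).
K_a = lim_{s→0} s^2·G(s) = 240·17·20 / (3) = 27200.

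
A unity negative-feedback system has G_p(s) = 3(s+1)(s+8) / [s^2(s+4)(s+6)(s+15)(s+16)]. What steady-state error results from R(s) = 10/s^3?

2400

The open loop has two poles at the origin → type 2 system.
K_a = lim_{s→0} s^2·G_p(s) = 3·1·8 / (4·6·15·16) = 1/240.
r(t) = 5t^2 gives R(s) = 10/s^3.
e_ss = 10/K_a = 10/(1/240) = 2400.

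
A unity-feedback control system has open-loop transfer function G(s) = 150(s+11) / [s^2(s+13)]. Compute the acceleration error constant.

Two free integrators in G(s): this is a type 2 system.
K_a = lim_{s→0} s^2·G(s) = 150·11 / (13) = 1650/13.

1650/13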